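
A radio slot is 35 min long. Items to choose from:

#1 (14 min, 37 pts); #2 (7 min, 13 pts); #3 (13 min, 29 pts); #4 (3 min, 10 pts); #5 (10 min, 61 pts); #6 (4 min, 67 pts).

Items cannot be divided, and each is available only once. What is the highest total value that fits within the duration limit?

This is a 0/1 knapsack; check combinations near the capacity.
- #1+#2+#5+#6: duration 14+7+10+4=35, value 37+13+61+67=178
- #1+#4+#5+#6: duration 14+3+10+4=31, value 37+10+61+67=175
- #2+#3+#5+#6: duration 7+13+10+4=34, value 13+29+61+67=170
Best: 178 pts.

178 pts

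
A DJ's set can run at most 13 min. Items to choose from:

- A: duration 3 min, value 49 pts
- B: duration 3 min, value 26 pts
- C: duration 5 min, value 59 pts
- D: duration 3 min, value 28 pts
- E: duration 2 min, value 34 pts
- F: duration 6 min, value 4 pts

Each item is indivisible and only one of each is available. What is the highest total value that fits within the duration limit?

170 pts

This is a 0/1 knapsack; check combinations near the capacity.
- A+C+D+E: duration 3+5+3+2=13, value 49+59+28+34=170
- A+B+C+E: duration 3+3+5+2=13, value 49+26+59+34=168
- B+C+D+E: duration 3+5+3+2=13, value 26+59+28+34=147
- A+C+E: duration 3+5+2=10, value 49+59+34=142
Best: 170 pts.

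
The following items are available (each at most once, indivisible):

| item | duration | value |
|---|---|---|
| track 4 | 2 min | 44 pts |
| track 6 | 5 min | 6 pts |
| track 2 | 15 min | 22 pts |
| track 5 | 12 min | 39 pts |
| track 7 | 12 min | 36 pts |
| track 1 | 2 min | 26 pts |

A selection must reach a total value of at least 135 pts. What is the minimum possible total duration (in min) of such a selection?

28

Subsets with value ≥ 135, sorted by total duration:
- track 4+track 5+track 7+track 1: duration 28, value 145
- track 4+track 6+track 5+track 7+track 1: duration 33, value 151
- track 4+track 6+track 2+track 5+track 1: duration 36, value 137
Minimum duration: 28 min.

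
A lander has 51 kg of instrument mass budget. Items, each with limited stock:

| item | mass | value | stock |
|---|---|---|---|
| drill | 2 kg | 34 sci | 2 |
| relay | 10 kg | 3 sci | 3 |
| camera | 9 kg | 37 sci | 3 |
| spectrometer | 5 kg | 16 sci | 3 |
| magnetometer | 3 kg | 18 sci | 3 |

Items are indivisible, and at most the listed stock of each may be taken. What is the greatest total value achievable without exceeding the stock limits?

Best selections within mass 51 and stock limits:
- 2×drill + 3×camera + 2×spectrometer + 3×magnetometer: mass 50, value 265
- 2×drill + 3×camera + 1×spectrometer + 3×magnetometer: mass 45, value 249
Best: 265 sci.

265 sci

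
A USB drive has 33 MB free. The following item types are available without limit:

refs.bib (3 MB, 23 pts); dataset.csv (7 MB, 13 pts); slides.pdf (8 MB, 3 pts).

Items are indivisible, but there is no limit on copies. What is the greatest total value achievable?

253 pts

Best value-per-unit is refs.bib at 23/3, and filling with it alone uses size 11×3=33. No mix of the others beats 11×23 = 253.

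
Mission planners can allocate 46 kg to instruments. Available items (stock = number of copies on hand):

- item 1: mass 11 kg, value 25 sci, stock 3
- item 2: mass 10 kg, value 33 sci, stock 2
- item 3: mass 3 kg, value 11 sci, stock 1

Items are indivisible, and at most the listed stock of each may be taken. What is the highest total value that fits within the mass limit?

Best selections within mass 46 and stock limits:
- 2×item 1 + 2×item 2 + 1×item 3: mass 45, value 127
- 3×item 1 + 1×item 2 + 1×item 3: mass 46, value 119
- 2×item 1 + 2×item 2: mass 42, value 116
Best: 127 sci.

127 sci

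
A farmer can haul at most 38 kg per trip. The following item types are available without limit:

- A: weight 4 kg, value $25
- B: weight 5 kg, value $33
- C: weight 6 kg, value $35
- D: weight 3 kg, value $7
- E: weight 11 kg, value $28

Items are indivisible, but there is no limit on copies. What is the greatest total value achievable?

$248

Best value-per-unit is B at 33/5; filling with it alone gives 7×33 = 231.
Optimal mix: 2×A + 6×B → weight 38, value 248.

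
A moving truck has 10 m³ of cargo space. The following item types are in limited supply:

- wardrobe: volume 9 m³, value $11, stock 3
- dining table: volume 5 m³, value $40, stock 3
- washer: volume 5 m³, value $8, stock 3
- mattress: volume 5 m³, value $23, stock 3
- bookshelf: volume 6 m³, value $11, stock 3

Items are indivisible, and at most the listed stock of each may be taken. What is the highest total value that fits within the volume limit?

$80

Best selections within volume 10 and stock limits:
- 2×dining table: volume 10, value 80
- 1×dining table + 1×mattress: volume 10, value 63
- 1×dining table + 1×washer: volume 10, value 48
- 2×mattress: volume 10, value 46
Best: $80.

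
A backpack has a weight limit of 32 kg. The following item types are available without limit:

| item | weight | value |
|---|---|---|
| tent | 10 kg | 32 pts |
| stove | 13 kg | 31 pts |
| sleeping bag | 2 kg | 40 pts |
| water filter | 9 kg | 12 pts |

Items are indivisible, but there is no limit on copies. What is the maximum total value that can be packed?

640 pts

Best value-per-unit is sleeping bag at 40/2, and filling with it alone uses weight 16×2=32. No mix of the others beats 16×40 = 640.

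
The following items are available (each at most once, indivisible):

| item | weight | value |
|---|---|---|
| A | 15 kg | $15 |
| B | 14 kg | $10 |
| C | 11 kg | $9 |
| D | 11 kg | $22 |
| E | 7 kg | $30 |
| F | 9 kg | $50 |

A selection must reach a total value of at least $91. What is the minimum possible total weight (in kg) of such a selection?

27

Subsets with value ≥ 91, sorted by total weight:
- D+E+F: weight 27, value 102
- A+E+F: weight 31, value 95
- C+D+E+F: weight 38, value 111
- B+D+E+F: weight 41, value 112
Minimum weight: 27 kg.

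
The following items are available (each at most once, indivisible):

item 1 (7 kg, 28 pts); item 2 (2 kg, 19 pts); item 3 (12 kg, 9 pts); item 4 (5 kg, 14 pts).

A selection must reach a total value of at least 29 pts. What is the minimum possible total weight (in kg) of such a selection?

7

Subsets with value ≥ 29, sorted by total weight:
- item 2+item 4: weight 7, value 33
- item 1+item 2: weight 9, value 47
- item 1+item 4: weight 12, value 42
Minimum weight: 7 kg.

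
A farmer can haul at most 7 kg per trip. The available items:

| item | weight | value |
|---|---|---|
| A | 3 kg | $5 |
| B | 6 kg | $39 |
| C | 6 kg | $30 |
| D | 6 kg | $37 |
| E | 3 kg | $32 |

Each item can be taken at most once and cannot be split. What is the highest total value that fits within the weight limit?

$39

Check high-value combinations within 7 kg:
- B: weight 6, value 39
- D: weight 6, value 37
- A+E: weight 3+3=6, value 5+32=37
- E: weight 3, value 32
Best: $39.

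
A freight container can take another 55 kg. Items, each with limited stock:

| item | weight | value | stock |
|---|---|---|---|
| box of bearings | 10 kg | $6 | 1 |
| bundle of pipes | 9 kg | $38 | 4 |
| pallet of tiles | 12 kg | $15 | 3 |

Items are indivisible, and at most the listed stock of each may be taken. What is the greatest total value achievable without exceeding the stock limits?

Top feasible selections:
- 4×bundle of pipes + 1×pallet of tiles: weight 48, value 167
- 1×box of bearings + 4×bundle of pipes: weight 46, value 158
- 4×bundle of pipes: weight 36, value 152
- 3×bundle of pipes + 2×pallet of tiles: weight 51, value 144
Best: $167.

$167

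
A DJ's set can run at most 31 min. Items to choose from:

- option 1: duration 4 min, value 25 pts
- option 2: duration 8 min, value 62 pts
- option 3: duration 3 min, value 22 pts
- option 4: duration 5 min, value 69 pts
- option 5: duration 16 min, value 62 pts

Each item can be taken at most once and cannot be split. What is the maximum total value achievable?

193 pts

Check high-value combinations within 31 min:
- option 2+option 4+option 5: duration 8+5+16=29, value 62+69+62=193
- option 1+option 2+option 3+option 4: duration 4+8+3+5=20, value 25+62+22+69=178
- option 1+option 3+option 4+option 5: duration 4+3+5+16=28, value 25+22+69+62=178
- option 1+option 2+option 3+option 5: duration 4+8+3+16=31, value 25+62+22+62=171
Best: 193 pts.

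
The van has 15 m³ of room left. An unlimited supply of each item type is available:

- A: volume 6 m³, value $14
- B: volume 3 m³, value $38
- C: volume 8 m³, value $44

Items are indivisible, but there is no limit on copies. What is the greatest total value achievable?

Best value-per-unit is B at 38/3, and filling with it alone uses volume 5×3=15. No mix of the others beats 5×38 = 190.

$190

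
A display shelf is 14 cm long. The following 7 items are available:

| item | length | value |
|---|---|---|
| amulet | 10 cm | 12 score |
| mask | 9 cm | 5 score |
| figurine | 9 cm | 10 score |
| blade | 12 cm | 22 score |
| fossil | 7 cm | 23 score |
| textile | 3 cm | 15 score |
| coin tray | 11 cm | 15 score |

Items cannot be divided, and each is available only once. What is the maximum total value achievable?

38 score

Check high-value combinations within 14 cm:
- fossil+textile: length 7+3=10, value 23+15=38
- textile+coin tray: length 3+11=14, value 15+15=30
- amulet+textile: length 10+3=13, value 12+15=27
- figurine+textile: length 9+3=12, value 10+15=25
Best: 38 score.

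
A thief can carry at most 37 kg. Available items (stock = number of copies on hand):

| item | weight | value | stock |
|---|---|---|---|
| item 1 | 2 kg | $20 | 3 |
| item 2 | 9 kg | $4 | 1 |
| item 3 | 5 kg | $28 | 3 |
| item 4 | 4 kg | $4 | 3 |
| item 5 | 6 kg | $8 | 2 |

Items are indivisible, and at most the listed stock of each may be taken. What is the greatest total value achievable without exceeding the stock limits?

Best selections within weight 37 and stock limits:
- 3×item 1 + 3×item 3 + 1×item 4 + 2×item 5: weight 37, value 164
- 3×item 1 + 3×item 3 + 2×item 5: weight 33, value 160
- 3×item 1 + 3×item 3 + 2×item 4 + 1×item 5: weight 35, value 160
- 3×item 1 + 3×item 3 + 1×item 4 + 1×item 5: weight 31, value 156
Best: $164.

$164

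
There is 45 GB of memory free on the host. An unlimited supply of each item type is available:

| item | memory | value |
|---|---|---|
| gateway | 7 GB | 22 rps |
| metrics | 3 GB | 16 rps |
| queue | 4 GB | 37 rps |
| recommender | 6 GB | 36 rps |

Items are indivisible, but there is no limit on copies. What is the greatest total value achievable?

407 rps

Best value-per-unit is queue at 37/4, and filling with it alone uses memory 11×4=44. No mix of the others beats 11×37 = 407.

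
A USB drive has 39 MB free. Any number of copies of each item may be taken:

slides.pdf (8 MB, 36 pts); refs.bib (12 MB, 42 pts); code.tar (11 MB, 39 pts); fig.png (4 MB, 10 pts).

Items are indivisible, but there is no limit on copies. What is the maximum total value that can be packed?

157 pts

Best value-per-unit is slides.pdf at 36/8; filling with it alone gives 4×36 = 144.
Optimal mix: 3×slides.pdf + 1×code.tar + 1×fig.png → size 39, value 157.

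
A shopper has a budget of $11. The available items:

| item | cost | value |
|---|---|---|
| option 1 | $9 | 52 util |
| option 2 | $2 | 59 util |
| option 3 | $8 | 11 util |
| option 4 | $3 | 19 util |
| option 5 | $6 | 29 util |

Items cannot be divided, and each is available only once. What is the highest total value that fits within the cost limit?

Check high-value combinations within $11:
- option 1+option 2: cost 9+2=11, value 52+59=111
- option 2+option 4+option 5: cost 2+3+6=11, value 59+19+29=107
- option 2+option 5: cost 2+6=8, value 59+29=88
Best: 111 util.

111 util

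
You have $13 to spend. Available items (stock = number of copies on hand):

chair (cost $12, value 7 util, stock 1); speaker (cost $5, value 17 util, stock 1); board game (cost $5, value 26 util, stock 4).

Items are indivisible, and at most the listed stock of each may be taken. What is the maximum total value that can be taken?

52 util

Top feasible selections:
- 2×board game: cost 10, value 52
- 1×speaker + 1×board game: cost 10, value 43
- 1×board game: cost 5, value 26
- 1×speaker: cost 5, value 17
Best: 52 util.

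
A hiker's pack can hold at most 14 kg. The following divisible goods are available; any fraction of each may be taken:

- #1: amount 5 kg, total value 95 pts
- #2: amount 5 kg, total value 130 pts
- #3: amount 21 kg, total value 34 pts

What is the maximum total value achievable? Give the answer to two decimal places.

Take in order of value per unit:
- #2 (130/5 per unit): all 5 → value 130, running total 130.00
- #1 (95/5 per unit): all 5 → value 95, running total 225.00
- #3 (34/21 per unit): 4 of 21 → value 4×34/21 = 6.4762, running total 231.48
Total 231.48.

231.48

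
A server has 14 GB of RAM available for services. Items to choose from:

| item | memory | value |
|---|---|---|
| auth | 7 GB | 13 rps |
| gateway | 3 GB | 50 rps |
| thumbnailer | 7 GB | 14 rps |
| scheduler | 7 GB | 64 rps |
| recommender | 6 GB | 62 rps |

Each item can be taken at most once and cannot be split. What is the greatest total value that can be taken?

126 rps

Check high-value combinations within 14 GB:
- scheduler+recommender: memory 7+6=13, value 64+62=126
- gateway+scheduler: memory 3+7=10, value 50+64=114
- gateway+recommender: memory 3+6=9, value 50+62=112
Best: 126 rps.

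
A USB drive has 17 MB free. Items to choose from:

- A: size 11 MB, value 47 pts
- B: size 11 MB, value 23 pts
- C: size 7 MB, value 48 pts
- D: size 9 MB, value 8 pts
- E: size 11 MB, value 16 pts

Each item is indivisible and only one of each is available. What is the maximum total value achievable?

Check high-value combinations within 17 MB:
- C+D: size 7+9=16, value 48+8=56
- C: size 7, value 48
- A: size 11, value 47
Best: 56 pts.

56 pts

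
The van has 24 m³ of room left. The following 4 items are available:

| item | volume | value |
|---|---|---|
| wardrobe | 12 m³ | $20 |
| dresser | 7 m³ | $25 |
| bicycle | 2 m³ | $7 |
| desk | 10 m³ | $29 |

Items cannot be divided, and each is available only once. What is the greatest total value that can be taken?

Check high-value combinations within 24 m³:
- dresser+bicycle+desk: volume 7+2+10=19, value 25+7+29=61
- wardrobe+bicycle+desk: volume 12+2+10=24, value 20+7+29=56
- dresser+desk: volume 7+10=17, value 25+29=54
Best: $61.

$61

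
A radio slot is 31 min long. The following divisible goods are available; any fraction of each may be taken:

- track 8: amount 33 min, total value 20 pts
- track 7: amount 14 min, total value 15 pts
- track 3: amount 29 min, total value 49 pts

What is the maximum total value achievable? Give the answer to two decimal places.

Take in order of value per unit:
- track 3 (49/29 per unit): all 29 → value 49, running total 49.00
- track 7 (15/14 per unit): 2 of 14 → value 2×15/14 = 2.1429, running total 51.14
Total 51.14.

51.14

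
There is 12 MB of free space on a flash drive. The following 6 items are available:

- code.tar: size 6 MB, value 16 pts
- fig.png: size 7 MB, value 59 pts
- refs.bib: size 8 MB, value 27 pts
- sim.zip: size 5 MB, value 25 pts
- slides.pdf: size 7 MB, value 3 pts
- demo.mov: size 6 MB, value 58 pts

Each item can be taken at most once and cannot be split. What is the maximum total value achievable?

84 pts

Check high-value combinations within 12 MB:
- fig.png+sim.zip: size 7+5=12, value 59+25=84
- sim.zip+demo.mov: size 5+6=11, value 25+58=83
- code.tar+demo.mov: size 6+6=12, value 16+58=74
- fig.png: size 7, value 59
- demo.mov: size 6, value 58
Best: 84 pts.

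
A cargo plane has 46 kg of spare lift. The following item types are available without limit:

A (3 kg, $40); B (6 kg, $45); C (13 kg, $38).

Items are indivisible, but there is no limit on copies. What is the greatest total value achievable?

Best value-per-unit is A at 40/3, and filling with it alone uses weight 15×3=45. No mix of the others beats 15×40 = 600.

$600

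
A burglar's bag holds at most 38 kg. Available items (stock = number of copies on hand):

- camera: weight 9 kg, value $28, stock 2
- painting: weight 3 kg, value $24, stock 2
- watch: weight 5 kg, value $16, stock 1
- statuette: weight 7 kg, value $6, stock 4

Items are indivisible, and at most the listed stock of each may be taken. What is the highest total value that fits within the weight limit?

Best selections within weight 38 and stock limits:
- 2×camera + 2×painting + 1×watch + 1×statuette: weight 36, value 126
- 2×camera + 2×painting + 1×watch: weight 29, value 120
- 2×camera + 2×painting + 2×statuette: weight 38, value 116
Best: $126.

$126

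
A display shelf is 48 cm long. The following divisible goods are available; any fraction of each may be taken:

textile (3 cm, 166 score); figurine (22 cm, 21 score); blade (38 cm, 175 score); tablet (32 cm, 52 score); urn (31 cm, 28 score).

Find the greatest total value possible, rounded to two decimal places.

Take in order of value per unit:
- textile (166/3 per unit): all 3 → value 166, running total 166.00
- blade (175/38 per unit): all 38 → value 175, running total 341.00
- tablet (52/32 per unit): 7 of 32 → value 7×52/32 = 11.3750, running total 352.38
Total 352.38.

352.38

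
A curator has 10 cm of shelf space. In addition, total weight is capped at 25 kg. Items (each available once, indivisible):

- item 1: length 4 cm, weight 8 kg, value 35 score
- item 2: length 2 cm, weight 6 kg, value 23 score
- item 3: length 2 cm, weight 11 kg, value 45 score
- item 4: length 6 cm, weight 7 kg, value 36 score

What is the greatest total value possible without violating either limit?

104 score

Feasible sets respecting both limits:
- item 2+item 3+item 4: length 10, weight 24, value 104
- item 1+item 2+item 3: length 8, weight 25, value 103
- item 3+item 4: length 8, weight 18, value 81
- item 1+item 3: length 6, weight 19, value 80
Best: 104 score.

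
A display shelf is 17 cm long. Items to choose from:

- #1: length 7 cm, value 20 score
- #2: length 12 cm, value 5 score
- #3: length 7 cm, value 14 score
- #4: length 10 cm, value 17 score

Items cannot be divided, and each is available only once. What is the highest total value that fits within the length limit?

37 score

Check high-value combinations within 17 cm:
- #1+#4: length 7+10=17, value 20+17=37
- #1+#3: length 7+7=14, value 20+14=34
- #3+#4: length 7+10=17, value 14+17=31
Best: 37 score.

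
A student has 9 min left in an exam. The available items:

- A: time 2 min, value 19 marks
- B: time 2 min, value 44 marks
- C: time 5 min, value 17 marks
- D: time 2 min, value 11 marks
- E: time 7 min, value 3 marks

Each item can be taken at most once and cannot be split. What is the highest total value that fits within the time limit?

80 marks

This is a 0/1 knapsack; check combinations near the capacity.
- A+B+C: time 2+2+5=9, value 19+44+17=80
- A+B+D: time 2+2+2=6, value 19+44+11=74
- B+C+D: time 2+5+2=9, value 44+17+11=72
- A+B: time 2+2=4, value 19+44=63
- B+C: time 2+5=7, value 44+17=61
Best: 80 marks.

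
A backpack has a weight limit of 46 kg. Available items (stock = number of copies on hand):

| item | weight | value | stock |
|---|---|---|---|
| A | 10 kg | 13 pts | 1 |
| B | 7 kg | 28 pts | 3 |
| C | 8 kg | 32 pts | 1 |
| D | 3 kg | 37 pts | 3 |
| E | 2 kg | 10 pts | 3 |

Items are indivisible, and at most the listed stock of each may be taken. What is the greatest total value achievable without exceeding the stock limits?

257 pts

Best selections within weight 46 and stock limits:
- 3×B + 1×C + 3×D + 3×E: weight 44, value 257
- 3×B + 1×C + 3×D + 2×E: weight 42, value 247
Best: 257 pts.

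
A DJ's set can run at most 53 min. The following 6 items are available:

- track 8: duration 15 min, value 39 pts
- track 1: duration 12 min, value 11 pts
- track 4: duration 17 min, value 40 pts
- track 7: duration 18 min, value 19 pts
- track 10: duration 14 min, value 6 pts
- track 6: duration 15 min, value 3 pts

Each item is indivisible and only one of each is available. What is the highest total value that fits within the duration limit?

Check high-value combinations within 53 min:
- track 8+track 4+track 7: duration 15+17+18=50, value 39+40+19=98
- track 8+track 1+track 4: duration 15+12+17=44, value 39+11+40=90
- track 8+track 4+track 10: duration 15+17+14=46, value 39+40+6=85
- track 8+track 4+track 6: duration 15+17+15=47, value 39+40+3=82
Best: 98 pts.

98 pts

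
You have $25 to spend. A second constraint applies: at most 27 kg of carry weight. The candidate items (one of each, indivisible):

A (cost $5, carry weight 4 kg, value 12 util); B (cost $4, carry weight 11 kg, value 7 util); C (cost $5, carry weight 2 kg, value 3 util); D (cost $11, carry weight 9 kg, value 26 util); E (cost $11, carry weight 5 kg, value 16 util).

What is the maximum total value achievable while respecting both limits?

Feasible sets respecting both limits:
- A+B+C+D: cost 25, carry weight 26, value 48
- A+B+D: cost 20, carry weight 24, value 45
- D+E: cost 22, carry weight 14, value 42
- A+C+D: cost 21, carry weight 15, value 41
Best: 48 util.

48 util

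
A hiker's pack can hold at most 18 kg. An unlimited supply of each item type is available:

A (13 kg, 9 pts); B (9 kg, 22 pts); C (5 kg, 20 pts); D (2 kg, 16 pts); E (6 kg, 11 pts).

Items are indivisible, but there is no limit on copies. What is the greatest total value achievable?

144 pts

Best value-per-unit is D at 16/2, and filling with it alone uses weight 9×2=18. No mix of the others beats 9×16 = 144.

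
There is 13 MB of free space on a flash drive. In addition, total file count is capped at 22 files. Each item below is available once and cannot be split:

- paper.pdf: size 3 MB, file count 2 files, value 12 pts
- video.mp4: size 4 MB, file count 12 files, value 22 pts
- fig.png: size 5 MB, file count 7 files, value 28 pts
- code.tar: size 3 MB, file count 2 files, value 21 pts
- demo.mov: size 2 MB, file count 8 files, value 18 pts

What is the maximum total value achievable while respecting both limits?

79 pts

Feasible sets respecting both limits:
- paper.pdf+fig.png+code.tar+demo.mov: size 13, file count 19, value 79
- video.mp4+fig.png+code.tar: size 12, file count 21, value 71
- fig.png+code.tar+demo.mov: size 10, file count 17, value 67
Best: 79 pts.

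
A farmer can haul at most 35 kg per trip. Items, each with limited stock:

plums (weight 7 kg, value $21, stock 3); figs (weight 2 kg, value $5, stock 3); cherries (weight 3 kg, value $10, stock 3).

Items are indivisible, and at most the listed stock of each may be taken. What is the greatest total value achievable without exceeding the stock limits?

Best selections within weight 35 and stock limits:
- 3×plums + 2×figs + 3×cherries: weight 34, value 103
- 3×plums + 1×figs + 3×cherries: weight 32, value 98
Best: $103.

$103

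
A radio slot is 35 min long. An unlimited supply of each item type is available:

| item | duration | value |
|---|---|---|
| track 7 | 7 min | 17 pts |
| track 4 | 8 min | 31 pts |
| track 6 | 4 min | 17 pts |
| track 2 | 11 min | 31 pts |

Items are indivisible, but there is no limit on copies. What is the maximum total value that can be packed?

Best value-per-unit is track 6 at 17/4; filling with it alone gives 8×17 = 136.
Optimal mix: 1×track 7 + 7×track 6 → duration 35, value 136.

136 pts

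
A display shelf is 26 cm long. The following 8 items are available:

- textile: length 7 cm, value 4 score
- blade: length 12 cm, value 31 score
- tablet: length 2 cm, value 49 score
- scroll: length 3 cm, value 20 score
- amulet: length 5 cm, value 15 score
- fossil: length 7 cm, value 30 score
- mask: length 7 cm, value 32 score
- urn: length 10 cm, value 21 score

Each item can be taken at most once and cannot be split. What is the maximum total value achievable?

Check high-value combinations within 26 cm:
- tablet+scroll+amulet+fossil+mask: length 2+3+5+7+7=24, value 49+20+15+30+32=146
- textile+tablet+scroll+fossil+mask: length 7+2+3+7+7=26, value 4+49+20+30+32=135
- blade+tablet+scroll+mask: length 12+2+3+7=24, value 31+49+20+32=132
- tablet+fossil+mask+urn: length 2+7+7+10=26, value 49+30+32+21=132
- tablet+scroll+fossil+mask: length 2+3+7+7=19, value 49+20+30+32=131
Best: 146 score.

146 score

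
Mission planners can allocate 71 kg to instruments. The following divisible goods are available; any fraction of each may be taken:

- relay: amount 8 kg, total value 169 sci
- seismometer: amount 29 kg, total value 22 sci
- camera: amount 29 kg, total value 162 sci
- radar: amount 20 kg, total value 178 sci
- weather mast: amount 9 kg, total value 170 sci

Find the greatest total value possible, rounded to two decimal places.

682.79

Take in order of value per unit:
- relay (169/8 per unit): all 8 → value 169, running total 169.00
- weather mast (170/9 per unit): all 9 → value 170, running total 339.00
- radar (178/20 per unit): all 20 → value 178, running total 517.00
- camera (162/29 per unit): all 29 → value 162, running total 679.00
- seismometer (22/29 per unit): 5 of 29 → value 5×22/29 = 3.7931, running total 682.79
Total 682.79.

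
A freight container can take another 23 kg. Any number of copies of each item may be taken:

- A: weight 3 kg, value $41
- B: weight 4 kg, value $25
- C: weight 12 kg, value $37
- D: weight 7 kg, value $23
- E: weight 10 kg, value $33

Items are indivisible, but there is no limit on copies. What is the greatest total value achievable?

Best value-per-unit is A at 41/3, and filling with it alone uses weight 7×3=21. No mix of the others beats 7×41 = 287.

$287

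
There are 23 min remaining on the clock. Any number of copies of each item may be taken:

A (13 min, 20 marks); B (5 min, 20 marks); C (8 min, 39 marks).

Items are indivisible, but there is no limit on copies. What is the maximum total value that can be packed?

99 marks

Best value-per-unit is C at 39/8; filling with it alone gives 2×39 = 78.
Optimal mix: 3×B + 1×C → time 23, value 99.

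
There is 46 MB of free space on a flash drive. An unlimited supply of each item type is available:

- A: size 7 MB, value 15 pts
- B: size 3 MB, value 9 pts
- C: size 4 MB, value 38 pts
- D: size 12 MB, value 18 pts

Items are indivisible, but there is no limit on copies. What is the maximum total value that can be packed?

Best value-per-unit is C at 38/4, and filling with it alone uses size 11×4=44. No mix of the others beats 11×38 = 418.

418 pts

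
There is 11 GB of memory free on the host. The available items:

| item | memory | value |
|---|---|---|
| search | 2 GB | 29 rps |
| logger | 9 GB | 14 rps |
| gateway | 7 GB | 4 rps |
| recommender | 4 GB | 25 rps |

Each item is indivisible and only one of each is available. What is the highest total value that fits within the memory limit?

54 rps

Check high-value combinations within 11 GB:
- search+recommender: memory 2+4=6, value 29+25=54
- search+logger: memory 2+9=11, value 29+14=43
- search+gateway: memory 2+7=9, value 29+4=33
Best: 54 rps.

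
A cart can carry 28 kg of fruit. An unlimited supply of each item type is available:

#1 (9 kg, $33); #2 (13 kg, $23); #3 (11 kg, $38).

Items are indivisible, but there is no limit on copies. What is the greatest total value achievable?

$99

Best value-per-unit is #1 at 33/9, and filling with it alone uses weight 3×9=27. No mix of the others beats 3×33 = 99.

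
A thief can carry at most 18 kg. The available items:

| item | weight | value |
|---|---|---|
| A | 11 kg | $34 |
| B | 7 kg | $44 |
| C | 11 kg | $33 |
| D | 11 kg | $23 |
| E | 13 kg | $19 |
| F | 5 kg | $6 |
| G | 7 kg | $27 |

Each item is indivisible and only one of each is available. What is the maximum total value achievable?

Check high-value combinations within 18 kg:
- A+B: weight 11+7=18, value 34+44=78
- B+C: weight 7+11=18, value 44+33=77
- B+G: weight 7+7=14, value 44+27=71
- B+D: weight 7+11=18, value 44+23=67
Best: $78.

$78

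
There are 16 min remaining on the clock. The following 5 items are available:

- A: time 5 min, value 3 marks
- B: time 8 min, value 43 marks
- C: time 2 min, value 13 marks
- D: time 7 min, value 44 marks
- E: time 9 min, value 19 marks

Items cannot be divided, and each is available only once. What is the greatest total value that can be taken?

87 marks

Check high-value combinations within 16 min:
- B+D: time 8+7=15, value 43+44=87
- D+E: time 7+9=16, value 44+19=63
- A+C+D: time 5+2+7=14, value 3+13+44=60
- A+B+C: time 5+8+2=15, value 3+43+13=59
- C+D: time 2+7=9, value 13+44=57
Best: 87 marks.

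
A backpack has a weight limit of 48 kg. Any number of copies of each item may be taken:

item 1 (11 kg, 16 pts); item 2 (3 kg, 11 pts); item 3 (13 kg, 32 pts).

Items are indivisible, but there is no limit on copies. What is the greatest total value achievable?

176 pts

Best value-per-unit is item 2 at 11/3, and filling with it alone uses weight 16×3=48. No mix of the others beats 16×11 = 176.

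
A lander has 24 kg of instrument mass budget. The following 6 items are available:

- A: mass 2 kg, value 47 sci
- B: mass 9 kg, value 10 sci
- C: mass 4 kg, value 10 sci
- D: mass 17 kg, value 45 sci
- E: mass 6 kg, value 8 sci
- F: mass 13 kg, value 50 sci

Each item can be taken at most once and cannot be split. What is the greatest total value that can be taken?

Check high-value combinations within 24 kg:
- A+C+F: mass 2+4+13=19, value 47+10+50=107
- A+B+F: mass 2+9+13=24, value 47+10+50=107
- A+E+F: mass 2+6+13=21, value 47+8+50=105
Best: 107 sci.

107 sci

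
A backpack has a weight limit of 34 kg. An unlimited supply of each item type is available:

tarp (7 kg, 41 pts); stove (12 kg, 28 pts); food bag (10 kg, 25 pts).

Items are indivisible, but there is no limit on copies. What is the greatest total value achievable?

164 pts

Best value-per-unit is tarp at 41/7, and filling with it alone uses weight 4×7=28. No mix of the others beats 4×41 = 164.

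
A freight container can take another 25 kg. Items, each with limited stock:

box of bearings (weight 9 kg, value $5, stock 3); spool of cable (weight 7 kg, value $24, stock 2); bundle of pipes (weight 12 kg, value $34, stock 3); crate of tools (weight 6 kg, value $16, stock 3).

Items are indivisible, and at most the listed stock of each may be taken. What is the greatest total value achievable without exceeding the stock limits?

$74

Top feasible selections:
- 1×spool of cable + 1×bundle of pipes + 1×crate of tools: weight 25, value 74
- 1×spool of cable + 3×crate of tools: weight 25, value 72
- 2×bundle of pipes: weight 24, value 68
Best: $74.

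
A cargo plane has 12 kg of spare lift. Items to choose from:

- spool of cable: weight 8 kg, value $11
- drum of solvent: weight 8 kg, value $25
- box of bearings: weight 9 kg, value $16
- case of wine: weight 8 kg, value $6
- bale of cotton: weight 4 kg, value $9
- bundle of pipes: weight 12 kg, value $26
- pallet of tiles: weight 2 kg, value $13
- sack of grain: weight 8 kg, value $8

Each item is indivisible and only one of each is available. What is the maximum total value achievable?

This is a 0/1 knapsack; check combinations near the capacity.
- drum of solvent+pallet of tiles: weight 8+2=10, value 25+13=38
- drum of solvent+bale of cotton: weight 8+4=12, value 25+9=34
- box of bearings+pallet of tiles: weight 9+2=11, value 16+13=29
Best: $38.

$38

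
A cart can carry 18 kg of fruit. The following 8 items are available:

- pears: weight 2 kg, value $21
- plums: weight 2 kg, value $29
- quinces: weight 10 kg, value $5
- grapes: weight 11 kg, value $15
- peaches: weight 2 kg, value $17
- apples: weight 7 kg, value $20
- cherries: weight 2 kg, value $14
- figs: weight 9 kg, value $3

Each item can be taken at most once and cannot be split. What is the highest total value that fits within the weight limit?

Check high-value combinations within 18 kg:
- pears+plums+peaches+apples+cherries: weight 2+2+2+7+2=15, value 21+29+17+20+14=101
- pears+plums+peaches+apples: weight 2+2+2+7=13, value 21+29+17+20=87
- pears+plums+quinces+peaches+cherries: weight 2+2+10+2+2=18, value 21+29+5+17+14=86
- pears+plums+apples+cherries: weight 2+2+7+2=13, value 21+29+20+14=84
Best: $101.

$101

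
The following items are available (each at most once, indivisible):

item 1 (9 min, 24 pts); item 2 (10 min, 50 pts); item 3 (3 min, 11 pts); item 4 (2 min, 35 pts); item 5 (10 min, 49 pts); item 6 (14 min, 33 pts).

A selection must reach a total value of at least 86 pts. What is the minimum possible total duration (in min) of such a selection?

Subsets with value ≥ 86, sorted by total duration:
- item 2+item 3+item 4: duration 15, value 96
- item 3+item 4+item 5: duration 15, value 95
Minimum duration: 15 min.

15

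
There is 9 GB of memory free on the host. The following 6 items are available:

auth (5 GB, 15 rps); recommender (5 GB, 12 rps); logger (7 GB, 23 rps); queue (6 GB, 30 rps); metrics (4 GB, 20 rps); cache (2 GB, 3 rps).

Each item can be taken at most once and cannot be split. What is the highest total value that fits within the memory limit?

35 rps

Check high-value combinations within 9 GB:
- auth+metrics: memory 5+4=9, value 15+20=35
- queue+cache: memory 6+2=8, value 30+3=33
- recommender+metrics: memory 5+4=9, value 12+20=32
- queue: memory 6, value 30
- logger+cache: memory 7+2=9, value 23+3=26
Best: 35 rps.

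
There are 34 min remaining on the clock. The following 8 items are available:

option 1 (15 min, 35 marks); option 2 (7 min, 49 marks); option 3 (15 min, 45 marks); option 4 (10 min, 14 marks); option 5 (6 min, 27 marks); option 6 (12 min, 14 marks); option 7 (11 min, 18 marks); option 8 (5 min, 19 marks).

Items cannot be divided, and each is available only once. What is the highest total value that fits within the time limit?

140 marks

Check high-value combinations within 34 min:
- option 2+option 3+option 5+option 8: time 7+15+6+5=33, value 49+45+27+19=140
- option 1+option 2+option 5+option 8: time 15+7+6+5=33, value 35+49+27+19=130
- option 2+option 3+option 5: time 7+15+6=28, value 49+45+27=121
- option 2+option 3+option 8: time 7+15+5=27, value 49+45+19=113
- option 2+option 5+option 7+option 8: time 7+6+11+5=29, value 49+27+18+19=113
Best: 140 marks.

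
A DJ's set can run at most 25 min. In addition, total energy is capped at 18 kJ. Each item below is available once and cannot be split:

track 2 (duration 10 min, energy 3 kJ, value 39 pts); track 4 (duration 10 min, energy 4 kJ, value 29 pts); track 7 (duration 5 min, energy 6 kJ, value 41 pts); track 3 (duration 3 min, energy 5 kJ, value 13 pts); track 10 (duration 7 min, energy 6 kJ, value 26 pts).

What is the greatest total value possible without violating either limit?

109 pts

Feasible sets respecting both limits:
- track 2+track 4+track 7: duration 25, energy 13, value 109
- track 2+track 7+track 10: duration 22, energy 15, value 106
- track 4+track 7+track 10: duration 22, energy 16, value 96
Best: 109 pts.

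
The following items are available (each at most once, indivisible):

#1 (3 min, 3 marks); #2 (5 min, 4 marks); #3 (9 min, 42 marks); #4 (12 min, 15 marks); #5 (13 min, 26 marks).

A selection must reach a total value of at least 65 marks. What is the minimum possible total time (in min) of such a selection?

Subsets with value ≥ 65, sorted by total time:
- #3+#5: time 22, value 68
- #1+#3+#5: time 25, value 71
Minimum time: 22 min.

22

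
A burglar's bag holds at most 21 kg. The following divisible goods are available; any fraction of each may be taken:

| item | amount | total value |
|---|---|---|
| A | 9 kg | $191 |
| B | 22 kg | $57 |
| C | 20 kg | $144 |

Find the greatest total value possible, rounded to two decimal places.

Take in order of value per unit:
- A (191/9 per unit): all 9 → value 191, running total 191.00
- C (144/20 per unit): 12 of 20 → value 12×144/20 = 86.4000, running total 277.40
Total 277.40.

277.40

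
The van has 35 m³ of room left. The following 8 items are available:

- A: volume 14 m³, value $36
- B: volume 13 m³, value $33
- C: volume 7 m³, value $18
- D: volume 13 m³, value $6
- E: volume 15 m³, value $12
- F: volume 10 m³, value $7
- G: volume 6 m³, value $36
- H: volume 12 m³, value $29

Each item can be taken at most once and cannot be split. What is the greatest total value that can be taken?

$105

This is a 0/1 knapsack; check combinations near the capacity.
- A+B+G: volume 14+13+6=33, value 36+33+36=105
- A+G+H: volume 14+6+12=32, value 36+36+29=101
- B+G+H: volume 13+6+12=31, value 33+36+29=98
- A+C+G: volume 14+7+6=27, value 36+18+36=90
Best: $105.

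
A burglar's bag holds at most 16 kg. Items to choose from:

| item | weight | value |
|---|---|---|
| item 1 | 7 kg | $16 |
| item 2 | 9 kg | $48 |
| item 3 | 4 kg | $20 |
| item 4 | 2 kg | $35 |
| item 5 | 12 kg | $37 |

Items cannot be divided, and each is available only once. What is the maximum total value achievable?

Check high-value combinations within 16 kg:
- item 2+item 3+item 4: weight 9+4+2=15, value 48+20+35=103
- item 2+item 4: weight 9+2=11, value 48+35=83
- item 4+item 5: weight 2+12=14, value 35+37=72
- item 1+item 3+item 4: weight 7+4+2=13, value 16+20+35=71
Best: $103.

$103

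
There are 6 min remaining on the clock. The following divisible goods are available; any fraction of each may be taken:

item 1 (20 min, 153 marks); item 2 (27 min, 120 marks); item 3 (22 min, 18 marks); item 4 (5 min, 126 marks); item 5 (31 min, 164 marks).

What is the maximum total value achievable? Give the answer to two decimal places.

Take in order of value per unit:
- item 4 (126/5 per unit): all 5 → value 126, running total 126.00
- item 1 (153/20 per unit): 1 of 20 → value 1×153/20 = 7.6500, running total 133.65
Total 133.65.

133.65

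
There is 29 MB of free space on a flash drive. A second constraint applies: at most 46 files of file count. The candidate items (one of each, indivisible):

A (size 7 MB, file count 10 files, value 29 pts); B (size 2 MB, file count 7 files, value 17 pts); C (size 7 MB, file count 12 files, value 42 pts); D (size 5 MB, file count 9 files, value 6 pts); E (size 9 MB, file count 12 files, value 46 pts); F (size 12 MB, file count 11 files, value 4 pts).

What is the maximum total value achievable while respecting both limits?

134 pts

Feasible sets respecting both limits:
- A+B+C+E: size 25, file count 41, value 134
- A+C+D+E: size 28, file count 43, value 123
- A+C+E: size 23, file count 34, value 117
Best: 134 pts.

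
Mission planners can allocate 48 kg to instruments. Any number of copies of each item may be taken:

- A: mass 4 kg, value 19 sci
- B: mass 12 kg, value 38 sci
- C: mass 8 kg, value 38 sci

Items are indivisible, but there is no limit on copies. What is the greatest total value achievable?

228 sci

Best value-per-unit is A at 19/4, and filling with it alone uses mass 12×4=48. No mix of the others beats 12×19 = 228.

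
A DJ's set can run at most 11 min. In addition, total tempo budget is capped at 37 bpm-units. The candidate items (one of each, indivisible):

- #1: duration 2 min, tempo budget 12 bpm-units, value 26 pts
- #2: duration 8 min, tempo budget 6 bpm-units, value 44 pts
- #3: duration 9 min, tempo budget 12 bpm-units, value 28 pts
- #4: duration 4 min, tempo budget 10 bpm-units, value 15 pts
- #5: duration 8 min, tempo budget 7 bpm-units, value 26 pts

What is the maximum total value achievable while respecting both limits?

Feasible sets respecting both limits:
- #1+#2: duration 10, tempo budget 18, value 70
- #1+#3: duration 11, tempo budget 24, value 54
- #1+#5: duration 10, tempo budget 19, value 52
- #2: duration 8, tempo budget 6, value 44
Best: 70 pts.

70 pts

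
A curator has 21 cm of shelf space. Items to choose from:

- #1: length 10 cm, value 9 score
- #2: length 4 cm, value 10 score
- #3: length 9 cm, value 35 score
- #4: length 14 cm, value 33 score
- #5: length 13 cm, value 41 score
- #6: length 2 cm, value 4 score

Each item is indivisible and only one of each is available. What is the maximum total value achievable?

55 score

Check high-value combinations within 21 cm:
- #2+#5+#6: length 4+13+2=19, value 10+41+4=55
- #2+#5: length 4+13=17, value 10+41=51
- #2+#3+#6: length 4+9+2=15, value 10+35+4=49
- #1+#3+#6: length 10+9+2=21, value 9+35+4=48
Best: 55 score.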